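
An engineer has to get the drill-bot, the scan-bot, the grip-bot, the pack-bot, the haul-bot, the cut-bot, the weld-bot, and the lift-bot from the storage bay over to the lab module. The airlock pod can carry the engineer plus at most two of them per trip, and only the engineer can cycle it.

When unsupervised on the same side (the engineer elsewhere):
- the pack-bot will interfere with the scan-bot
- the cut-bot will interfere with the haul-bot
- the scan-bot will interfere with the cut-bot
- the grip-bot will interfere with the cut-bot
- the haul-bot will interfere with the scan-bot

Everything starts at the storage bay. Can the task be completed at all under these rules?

1. Engineer goes to the lab module with the cut-bot and the scan-bot.
2. Engineer goes back to the storage bay with the scan-bot.
3. Engineer goes to the lab module with the drill-bot and the scan-bot.
4. Engineer goes back to the storage bay with the scan-bot.
5. Engineer goes to the lab module with the grip-bot and the scan-bot.
6. Engineer goes back to the storage bay with the cut-bot.
7. Engineer goes to the lab module with the haul-bot and the pack-bot.
8. Engineer goes back to the storage bay with the scan-bot.
9. Engineer goes to the lab module with the scan-bot and the weld-bot.
10. Engineer goes back to the storage bay with the scan-bot.
11. Engineer goes to the lab module with the lift-bot and the scan-bot.
12. Engineer goes back to the storage bay with the scan-bot.
13. Engineer goes to the lab module with the cut-bot and the scan-bot.

Yes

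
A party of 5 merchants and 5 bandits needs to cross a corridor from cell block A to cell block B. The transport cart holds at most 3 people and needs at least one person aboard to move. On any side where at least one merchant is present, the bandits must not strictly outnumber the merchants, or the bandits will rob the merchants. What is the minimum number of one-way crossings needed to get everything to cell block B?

Counting alone: each trip to cell block B takes at most 3 across and each return brings at least 1 back, so after t trips out (and t−1 returns) at most 3t − (t−1) of the 10 are across; that first reaches 10 at t = 5, so at least 9 crossings are needed.
The safety rule pushes this higher. Following every safe sequence of crossings, the most of the 10 that can be at cell block B as the transport cart arrives there on crossing 9 is 9 — never all 10.
So no plan with fewer than 11 crossings exists, and this one achieves 11:
1. 2 bandits → cell block B.  (cell block A: 5M 3B; cell block B: 0M 2B)
2. 1 bandit ← cell block A.  (cell block A: 5M 4B; cell block B: 0M 1B)
3. 3 bandits → cell block B.  (cell block A: 5M 1B; cell block B: 0M 4B)
4. 1 bandit ← cell block A.  (cell block A: 5M 2B; cell block B: 0M 3B)
5. 3 merchants → cell block B.  (cell block A: 2M 2B; cell block B: 3M 3B)
6. 1 merchant and 1 bandit ← cell block A.  (cell block A: 3M 3B; cell block B: 2M 2B)
7. 3 merchants → cell block B.  (cell block A: 0M 3B; cell block B: 5M 2B)
8. 1 bandit ← cell block A.  (cell block A: 0M 4B; cell block B: 5M 1B)
9. 2 bandits → cell block B.  (cell block A: 0M 2B; cell block B: 5M 3B)
10. 1 bandit ← cell block A.  (cell block A: 0M 3B; cell block B: 5M 2B)
11. 3 bandits → cell block B.  (cell block A: 0M 0B; cell block B: 5M 5B)

11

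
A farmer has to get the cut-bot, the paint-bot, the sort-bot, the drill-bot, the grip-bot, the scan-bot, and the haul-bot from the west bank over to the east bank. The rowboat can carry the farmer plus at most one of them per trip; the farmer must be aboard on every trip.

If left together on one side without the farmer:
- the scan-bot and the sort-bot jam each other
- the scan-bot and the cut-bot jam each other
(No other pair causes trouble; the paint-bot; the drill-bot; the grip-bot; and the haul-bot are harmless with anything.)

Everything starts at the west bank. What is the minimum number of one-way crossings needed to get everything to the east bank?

15

Counting alone: the farmer can take at most 1 across per trip to the east bank, so moving all 7 needs at least 7 loaded trips out, with a return between consecutive ones — at least 13 crossings.
The safety rule pushes this higher. Following every safe sequence of crossings, the most of the 7 that can be at the east bank as the rowboat arrives there on crossing 13 is 6 — never all 7.
So no plan with fewer than 15 crossings exists, and this one achieves 15:
1. Farmer goes to the east bank with the scan-bot.
2. Farmer goes back to the west bank alone.
3. Farmer goes to the east bank with the cut-bot.
4. Farmer goes back to the west bank with the scan-bot.
5. Farmer goes to the east bank with the sort-bot.
6. Farmer goes back to the west bank alone.
7. Farmer goes to the east bank with the paint-bot.
8. Farmer goes back to the west bank alone.
9. Farmer goes to the east bank with the drill-bot.
10. Farmer goes back to the west bank alone.
11. Farmer goes to the east bank with the grip-bot.
12. Farmer goes back to the west bank alone.
13. Farmer goes to the east bank with the haul-bot.
14. Farmer goes back to the west bank alone.
15. Farmer goes to the east bank with the scan-bot.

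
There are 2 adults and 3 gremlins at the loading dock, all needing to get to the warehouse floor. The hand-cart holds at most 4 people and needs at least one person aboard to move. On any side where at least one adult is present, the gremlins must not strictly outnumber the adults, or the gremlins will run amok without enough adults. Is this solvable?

No

The gremlins already outnumber the adults at the loading dock before anyone moves, so the starting position itself is disallowed.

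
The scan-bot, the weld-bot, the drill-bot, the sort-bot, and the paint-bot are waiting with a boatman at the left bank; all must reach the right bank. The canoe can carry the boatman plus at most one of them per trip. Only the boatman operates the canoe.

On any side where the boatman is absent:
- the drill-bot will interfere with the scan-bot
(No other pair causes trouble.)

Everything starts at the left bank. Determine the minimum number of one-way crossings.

9

Counting alone: the boatman can take at most 1 across per trip to the right bank, so moving all 5 needs at least 5 loaded trips out, with a return between consecutive ones — at least 9 crossings.
The plan below uses exactly 9 crossings, so it is optimal:
1. Boatman goes to the right bank with the scan-bot.  [the left bank: the drill-bot, the paint-bot, the sort-bot, the weld-bot | the right bank: the scan-bot]
2. Boatman goes back to the left bank alone.  [the left bank: the drill-bot, the paint-bot, the sort-bot, the weld-bot | the right bank: the scan-bot]
3. Boatman goes to the right bank with the weld-bot.  [the left bank: the drill-bot, the paint-bot, the sort-bot | the right bank: the scan-bot, the weld-bot]
4. Boatman goes back to the left bank alone.  [the left bank: the drill-bot, the paint-bot, the sort-bot | the right bank: the scan-bot, the weld-bot]
5. Boatman goes to the right bank with the sort-bot.  [the left bank: the drill-bot, the paint-bot | the right bank: the scan-bot, the sort-bot, the weld-bot]
6. Boatman goes back to the left bank alone.  [the left bank: the drill-bot, the paint-bot | the right bank: the scan-bot, the sort-bot, the weld-bot]
7. Boatman goes to the right bank with the paint-bot.  [the left bank: the drill-bot | the right bank: the paint-bot, the scan-bot, the sort-bot, the weld-bot]
8. Boatman goes back to the left bank alone.  [the left bank: the drill-bot | the right bank: the paint-bot, the scan-bot, the sort-bot, the weld-bot]
9. Boatman goes to the right bank with the drill-bot.  [the left bank: — | the right bank: the drill-bot, the paint-bot, the scan-bot, the sort-bot, the weld-bot]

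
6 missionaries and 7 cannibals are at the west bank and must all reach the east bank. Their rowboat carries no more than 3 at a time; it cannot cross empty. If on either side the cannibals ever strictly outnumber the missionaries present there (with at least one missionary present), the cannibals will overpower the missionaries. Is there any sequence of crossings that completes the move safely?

The cannibals already outnumber the missionaries at the west bank before anyone moves, so the starting position itself is disallowed.

No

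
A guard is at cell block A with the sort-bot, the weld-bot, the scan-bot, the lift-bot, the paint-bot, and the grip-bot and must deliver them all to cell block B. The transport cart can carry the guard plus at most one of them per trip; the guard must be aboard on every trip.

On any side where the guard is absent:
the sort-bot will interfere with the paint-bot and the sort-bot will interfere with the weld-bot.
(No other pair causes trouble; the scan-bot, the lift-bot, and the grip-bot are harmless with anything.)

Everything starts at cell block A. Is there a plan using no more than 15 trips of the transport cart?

Yes

Yes — this plan uses 13 crossings (≤ 15):
1. Guard goes to cell block B with the sort-bot.
2. Guard goes back to cell block A alone.
3. Guard goes to cell block B with the weld-bot.
4. Guard goes back to cell block A with the sort-bot.
5. Guard goes to cell block B with the paint-bot.
6. Guard goes back to cell block A alone.
7. Guard goes to cell block B with the scan-bot.
8. Guard goes back to cell block A alone.
9. Guard goes to cell block B with the lift-bot.
10. Guard goes back to cell block A alone.
11. Guard goes to cell block B with the grip-bot.
12. Guard goes back to cell block A alone.
13. Guard goes to cell block B with the sort-bot.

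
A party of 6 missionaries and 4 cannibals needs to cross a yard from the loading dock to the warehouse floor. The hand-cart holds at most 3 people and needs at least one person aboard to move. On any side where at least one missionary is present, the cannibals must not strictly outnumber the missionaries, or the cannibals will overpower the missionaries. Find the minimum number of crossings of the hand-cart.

Counting alone: each trip to the warehouse floor takes at most 3 across and each return brings at least 1 back, so after t trips out (and t−1 returns) at most 3t − (t−1) of the 10 are across; that first reaches 10 at t = 5, so at least 9 crossings are needed.
The plan below uses exactly 9 crossings, so it is optimal:
1. 2 cannibals → the warehouse floor.  (the loading dock: 6M 2C; the warehouse floor: 0M 2C)
2. 1 cannibal ← the loading dock.  (the loading dock: 6M 3C; the warehouse floor: 0M 1C)
3. 3 cannibals → the warehouse floor.  (the loading dock: 6M 0C; the warehouse floor: 0M 4C)
4. 1 cannibal ← the loading dock.  (the loading dock: 6M 1C; the warehouse floor: 0M 3C)
5. 3 missionaries → the warehouse floor.  (the loading dock: 3M 1C; the warehouse floor: 3M 3C)
6. 1 cannibal ← the loading dock.  (the loading dock: 3M 2C; the warehouse floor: 3M 2C)
7. 1 missionary and 2 cannibals → the warehouse floor.  (the loading dock: 2M 0C; the warehouse floor: 4M 4C)
8. 1 cannibal ← the loading dock.  (the loading dock: 2M 1C; the warehouse floor: 4M 3C)
9. 2 missionaries and 1 cannibal → the warehouse floor.  (the loading dock: 0M 0C; the warehouse floor: 6M 4C)

9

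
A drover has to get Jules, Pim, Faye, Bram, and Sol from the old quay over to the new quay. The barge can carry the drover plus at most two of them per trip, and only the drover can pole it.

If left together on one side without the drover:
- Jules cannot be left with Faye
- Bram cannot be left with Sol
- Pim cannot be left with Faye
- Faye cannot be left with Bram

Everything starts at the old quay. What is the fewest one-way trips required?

5

Counting alone: the drover can take at most 2 across per trip to the new quay, so moving all 5 needs at least 3 loaded trips out, with a return between consecutive ones — at least 5 crossings.
The plan below uses exactly 5 crossings, so it is optimal:
1. Drover goes to the new quay with Bram and Faye.  [the old quay: Jules, Pim, Sol | the new quay: Bram, Faye]
2. Drover goes back to the old quay with Faye.  [the old quay: Faye, Jules, Pim, Sol | the new quay: Bram]
3. Drover goes to the new quay with Jules and Pim.  [the old quay: Faye, Sol | the new quay: Bram, Jules, Pim]
4. Drover goes back to the old quay alone.  [the old quay: Faye, Sol | the new quay: Bram, Jules, Pim]
5. Drover goes to the new quay with Faye and Sol.  [the old quay: — | the new quay: Bram, Faye, Jules, Pim, Sol]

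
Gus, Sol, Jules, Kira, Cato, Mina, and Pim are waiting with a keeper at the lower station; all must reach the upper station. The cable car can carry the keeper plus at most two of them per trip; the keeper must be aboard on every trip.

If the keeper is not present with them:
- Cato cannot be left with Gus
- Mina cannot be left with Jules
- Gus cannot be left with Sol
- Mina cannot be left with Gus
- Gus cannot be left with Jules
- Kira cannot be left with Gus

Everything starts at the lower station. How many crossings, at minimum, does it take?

Counting alone: the keeper can take at most 2 across per trip to the upper station, so moving all 7 needs at least 4 loaded trips out, with a return between consecutive ones — at least 7 crossings.
The safety rule pushes this higher. Following every safe sequence of crossings, the most of the 7 that can be at the upper station as the cable car arrives there on crossings 7, 9 is 5, 6 respectively — never all 7.
So no plan with fewer than 11 crossings exists, and this one achieves 11:
1. Keeper goes to the upper station with Gus and Jules.
2. Keeper goes back to the lower station with Gus.
3. Keeper goes to the upper station with Gus and Sol.
4. Keeper goes back to the lower station with Gus.
5. Keeper goes to the upper station with Gus and Kira.
6. Keeper goes back to the lower station with Gus.
7. Keeper goes to the upper station with Cato and Gus.
8. Keeper goes back to the lower station with Gus.
9. Keeper goes to the upper station with Gus and Pim.
10. Keeper goes back to the lower station with Gus.
11. Keeper goes to the upper station with Gus and Mina.

11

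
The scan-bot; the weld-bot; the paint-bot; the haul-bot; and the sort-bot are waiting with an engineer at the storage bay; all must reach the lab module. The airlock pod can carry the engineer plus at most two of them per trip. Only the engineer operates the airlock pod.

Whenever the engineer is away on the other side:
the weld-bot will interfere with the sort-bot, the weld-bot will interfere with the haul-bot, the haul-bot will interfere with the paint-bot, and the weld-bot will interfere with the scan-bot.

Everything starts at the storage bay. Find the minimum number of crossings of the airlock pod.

Counting alone: the engineer can take at most 2 across per trip to the lab module, so moving all 5 needs at least 3 loaded trips out, with a return between consecutive ones — at least 5 crossings.
The plan below uses exactly 5 crossings, so it is optimal:
1. Engineer goes to the lab module with the paint-bot and the weld-bot.  [the storage bay: the haul-bot, the scan-bot, the sort-bot | the lab module: the paint-bot, the weld-bot]
2. Engineer goes back to the storage bay alone.  [the storage bay: the haul-bot, the scan-bot, the sort-bot | the lab module: the paint-bot, the weld-bot]
3. Engineer goes to the lab module with the scan-bot and the sort-bot.  [the storage bay: the haul-bot | the lab module: the paint-bot, the scan-bot, the sort-bot, the weld-bot]
4. Engineer goes back to the storage bay with the weld-bot.  [the storage bay: the haul-bot, the weld-bot | the lab module: the paint-bot, the scan-bot, the sort-bot]
5. Engineer goes to the lab module with the haul-bot and the weld-bot.  [the storage bay: — | the lab module: the haul-bot, the paint-bot, the scan-bot, the sort-bot, the weld-bot]

5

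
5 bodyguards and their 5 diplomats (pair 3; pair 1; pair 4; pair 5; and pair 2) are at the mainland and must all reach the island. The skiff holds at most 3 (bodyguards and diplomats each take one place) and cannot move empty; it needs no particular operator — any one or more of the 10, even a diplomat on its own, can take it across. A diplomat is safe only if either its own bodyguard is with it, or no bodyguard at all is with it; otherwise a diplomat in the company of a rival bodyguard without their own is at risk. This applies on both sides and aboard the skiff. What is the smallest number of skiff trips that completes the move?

Counting alone: each trip to the island takes at most 3 across and each return brings at least 1 back, so after t trips out (and t−1 returns) at most 3t − (t−1) of the 10 are across; that first reaches 10 at t = 5, so at least 9 crossings are needed.
The safety rule pushes this higher. Following every safe sequence of crossings, the most of the 10 that can be at the island as the skiff arrives there on crossing 9 is 9 — never all 10.
So no plan with fewer than 11 crossings exists, and this one achieves 11:
1. bodyguard 3 and diplomat 3 cross → the island.
2. bodyguard 3 crosses ← the mainland.
3. diplomat 1, diplomat 4, and diplomat 5 cross → the island.
4. diplomat 3 crosses ← the mainland.
5. bodyguard 1, bodyguard 4, and bodyguard 5 cross → the island.
6. bodyguard 1 and diplomat 1 cross ← the mainland.
7. bodyguard 1, bodyguard 2, and bodyguard 3 cross → the island.
8. diplomat 4 crosses ← the mainland.
9. diplomat 1 and diplomat 3 cross → the island.
10. diplomat 3 crosses ← the mainland.
11. diplomat 2, diplomat 3, and diplomat 4 cross → the island.

11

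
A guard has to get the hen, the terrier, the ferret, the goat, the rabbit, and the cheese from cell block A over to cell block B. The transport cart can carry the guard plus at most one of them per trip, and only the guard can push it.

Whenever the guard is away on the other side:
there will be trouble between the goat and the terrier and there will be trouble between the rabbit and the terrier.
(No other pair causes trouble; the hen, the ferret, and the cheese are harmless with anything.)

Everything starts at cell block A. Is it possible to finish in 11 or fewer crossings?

Counting alone: the guard can take at most 1 across per trip to cell block B, so moving all 6 needs at least 6 loaded trips out, with a return between consecutive ones — at least 11 crossings.
The safety rule pushes this higher. Following every safe sequence of crossings, the most of the 6 that can be at cell block B as the transport cart arrives there on crossing 11 is 5 — never all 6.
So the move cannot be finished within 11 crossings. (The shortest complete plan takes 13:)
1. Guard goes to cell block B with the terrier.
2. Guard goes back to cell block A alone.
3. Guard goes to cell block B with the hen.
4. Guard goes back to cell block A alone.
5. Guard goes to cell block B with the ferret.
6. Guard goes back to cell block A alone.
7. Guard goes to cell block B with the goat.
8. Guard goes back to cell block A with the terrier.
9. Guard goes to cell block B with the rabbit.
10. Guard goes back to cell block A alone.
11. Guard goes to cell block B with the cheese.
12. Guard goes back to cell block A alone.
13. Guard goes to cell block B with the terrier.

No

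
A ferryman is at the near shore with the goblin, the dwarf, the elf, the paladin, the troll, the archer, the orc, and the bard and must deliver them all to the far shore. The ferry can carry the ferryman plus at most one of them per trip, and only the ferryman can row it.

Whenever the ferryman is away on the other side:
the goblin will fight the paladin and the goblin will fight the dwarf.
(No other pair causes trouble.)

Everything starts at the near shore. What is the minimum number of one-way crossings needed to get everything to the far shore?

Counting alone: the ferryman can take at most 1 across per trip to the far shore, so moving all 8 needs at least 8 loaded trips out, with a return between consecutive ones — at least 15 crossings.
The safety rule pushes this higher. Following every safe sequence of crossings, the most of the 8 that can be at the far shore as the ferry arrives there on crossing 15 is 7 — never all 8.
So no plan with fewer than 17 crossings exists, and this one achieves 17:
1. Ferryman goes to the far shore with the goblin.  [the near shore: the archer, the bard, the dwarf, the elf, the orc, the paladin, the troll | the far shore: the goblin]
2. Ferryman goes back to the near shore alone.  [the near shore: the archer, the bard, the dwarf, the elf, the orc, the paladin, the troll | the far shore: the goblin]
3. Ferryman goes to the far shore with the dwarf.  [the near shore: the archer, the bard, the elf, the orc, the paladin, the troll | the far shore: the dwarf, the goblin]
4. Ferryman goes back to the near shore with the goblin.  [the near shore: the archer, the bard, the elf, the goblin, the orc, the paladin, the troll | the far shore: the dwarf]
5. Ferryman goes to the far shore with the paladin.  [the near shore: the archer, the bard, the elf, the goblin, the orc, the troll | the far shore: the dwarf, the paladin]
6. Ferryman goes back to the near shore alone.  [the near shore: the archer, the bard, the elf, the goblin, the orc, the troll | the far shore: the dwarf, the paladin]
7. Ferryman goes to the far shore with the elf.  [the near shore: the archer, the bard, the goblin, the orc, the troll | the far shore: the dwarf, the elf, the paladin]
8. Ferryman goes back to the near shore alone.  [the near shore: the archer, the bard, the goblin, the orc, the troll | the far shore: the dwarf, the elf, the paladin]
9. Ferryman goes to the far shore with the troll.  [the near shore: the archer, the bard, the goblin, the orc | the far shore: the dwarf, the elf, the paladin, the troll]
10. Ferryman goes back to the near shore alone.  [the near shore: the archer, the bard, the goblin, the orc | the far shore: the dwarf, the elf, the paladin, the troll]
11. Ferryman goes to the far shore with the archer.  [the near shore: the bard, the goblin, the orc | the far shore: the archer, the dwarf, the elf, the paladin, the troll]
12. Ferryman goes back to the near shore alone.  [the near shore: the bard, the goblin, the orc | the far shore: the archer, the dwarf, the elf, the paladin, the troll]
13. Ferryman goes to the far shore with the orc.  [the near shore: the bard, the goblin | the far shore: the archer, the dwarf, the elf, the orc, the paladin, the troll]
14. Ferryman goes back to the near shore alone.  [the near shore: the bard, the goblin | the far shore: the archer, the dwarf, the elf, the orc, the paladin, the troll]
15. Ferryman goes to the far shore with the bard.  [the near shore: the goblin | the far shore: the archer, the bard, the dwarf, the elf, the orc, the paladin, the troll]
16. Ferryman goes back to the near shore alone.  [the near shore: the goblin | the far shore: the archer, the bard, the dwarf, the elf, the orc, the paladin, the troll]
17. Ferryman goes to the far shore with the goblin.  [the near shore: — | the far shore: the archer, the bard, the dwarf, the elf, the goblin, the orc, the paladin, the troll]

17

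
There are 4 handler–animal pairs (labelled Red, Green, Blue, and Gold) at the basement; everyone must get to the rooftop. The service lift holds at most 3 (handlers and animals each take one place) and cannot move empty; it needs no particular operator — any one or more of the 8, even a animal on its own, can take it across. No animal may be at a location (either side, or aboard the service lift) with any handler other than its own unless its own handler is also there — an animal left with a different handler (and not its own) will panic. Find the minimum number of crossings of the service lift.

9

Counting alone: each trip to the rooftop takes at most 3 across and each return brings at least 1 back, so after t trips out (and t−1 returns) at most 3t − (t−1) of the 8 are across; that first reaches 8 at t = 4, so at least 7 crossings are needed.
The safety rule pushes this higher. Following every safe sequence of crossings, the most of the 8 that can be at the rooftop as the service lift arrives there on crossing 7 is 7 — never all 8.
So no plan with fewer than 9 crossings exists, and this one achieves 9:
1. animal Red and handler Red cross → the rooftop.
2. handler Red crosses ← the basement.
3. animal Green, handler Green, and handler Red cross → the rooftop.
4. animal Red and handler Red cross ← the basement.
5. handler Blue, handler Gold, and handler Red cross → the rooftop.
6. animal Green crosses ← the basement.
7. animal Green and animal Red cross → the rooftop.
8. animal Red crosses ← the basement.
9. animal Blue, animal Gold, and animal Red cross → the rooftop.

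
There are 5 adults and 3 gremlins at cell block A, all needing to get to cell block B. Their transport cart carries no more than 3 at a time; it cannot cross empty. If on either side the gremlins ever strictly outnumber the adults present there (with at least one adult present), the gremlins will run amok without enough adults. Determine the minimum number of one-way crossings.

Counting alone: each trip to cell block B takes at most 3 across and each return brings at least 1 back, so after t trips out (and t−1 returns) at most 3t − (t−1) of the 8 are across; that first reaches 8 at t = 4, so at least 7 crossings are needed.
The plan below uses exactly 7 crossings, so it is optimal:
1. 2 gremlins → cell block B.  (cell block A: 5A 1G; cell block B: 0A 2G)
2. 1 gremlin ← cell block A.  (cell block A: 5A 2G; cell block B: 0A 1G)
3. 2 adults and 1 gremlin → cell block B.  (cell block A: 3A 1G; cell block B: 2A 2G)
4. 1 gremlin ← cell block A.  (cell block A: 3A 2G; cell block B: 2A 1G)
5. 1 adult and 2 gremlins → cell block B.  (cell block A: 2A 0G; cell block B: 3A 3G)
6. 1 gremlin ← cell block A.  (cell block A: 2A 1G; cell block B: 3A 2G)
7. 2 adults and 1 gremlin → cell block B.  (cell block A: 0A 0G; cell block B: 5A 3G)

7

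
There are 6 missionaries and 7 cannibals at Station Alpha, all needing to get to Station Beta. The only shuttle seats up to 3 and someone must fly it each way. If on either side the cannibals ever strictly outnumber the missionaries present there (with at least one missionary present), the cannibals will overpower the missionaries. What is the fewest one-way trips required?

impossible

The cannibals already outnumber the missionaries at Station Alpha before anyone moves, so the starting position itself is disallowed.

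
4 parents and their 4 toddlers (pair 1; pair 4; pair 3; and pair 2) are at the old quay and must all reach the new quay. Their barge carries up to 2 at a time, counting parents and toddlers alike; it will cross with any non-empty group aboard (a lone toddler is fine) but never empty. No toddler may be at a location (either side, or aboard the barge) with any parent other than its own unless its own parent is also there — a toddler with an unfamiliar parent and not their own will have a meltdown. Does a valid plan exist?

No

Following every safe sequence of crossings from the start, the most of the 8 that can be at the new quay as the barge arrives there on crossings 1, 3, 5 is 2, 3, 4 respectively; the best ever achieved is 4 of 8.
From crossing 7 on, no configuration arises that was not already reachable earlier: only 44 distinct safe configurations (who is on which side, and where the barge is) can ever be reached, none of them has everyone across, and every continuation just revisits them. So no valid plan exists.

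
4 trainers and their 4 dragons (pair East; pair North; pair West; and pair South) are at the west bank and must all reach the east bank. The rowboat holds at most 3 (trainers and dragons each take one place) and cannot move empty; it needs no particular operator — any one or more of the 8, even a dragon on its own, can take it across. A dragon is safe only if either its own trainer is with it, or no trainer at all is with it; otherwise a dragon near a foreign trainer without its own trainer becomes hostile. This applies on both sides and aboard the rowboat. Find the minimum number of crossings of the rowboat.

Counting alone: each trip to the east bank takes at most 3 across and each return brings at least 1 back, so after t trips out (and t−1 returns) at most 3t − (t−1) of the 8 are across; that first reaches 8 at t = 4, so at least 7 crossings are needed.
The safety rule pushes this higher. Following every safe sequence of crossings, the most of the 8 that can be at the east bank as the rowboat arrives there on crossing 7 is 7 — never all 8.
So no plan with fewer than 9 crossings exists, and this one achieves 9:
1. dragon East and trainer East cross → the east bank.
2. trainer East crosses ← the west bank.
3. dragon North, trainer East, and trainer North cross → the east bank.
4. dragon East and trainer East cross ← the west bank.
5. trainer East, trainer South, and trainer West cross → the east bank.
6. dragon North crosses ← the west bank.
7. dragon East and dragon North cross → the east bank.
8. dragon East crosses ← the west bank.
9. dragon East, dragon South, and dragon West cross → the east bank.

9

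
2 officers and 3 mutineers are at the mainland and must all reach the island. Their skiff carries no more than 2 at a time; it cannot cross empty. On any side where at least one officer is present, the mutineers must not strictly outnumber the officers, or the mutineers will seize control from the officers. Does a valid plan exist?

No

The mutineers already outnumber the officers at the mainland before anyone moves, so the starting position itself is disallowed.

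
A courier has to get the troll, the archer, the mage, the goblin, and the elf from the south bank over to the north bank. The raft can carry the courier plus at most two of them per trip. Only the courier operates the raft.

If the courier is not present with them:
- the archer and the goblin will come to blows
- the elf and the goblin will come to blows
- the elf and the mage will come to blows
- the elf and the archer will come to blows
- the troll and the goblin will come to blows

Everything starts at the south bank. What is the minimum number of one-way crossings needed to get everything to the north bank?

Counting alone: the courier can take at most 2 across per trip to the north bank, so moving all 5 needs at least 3 loaded trips out, with a return between consecutive ones — at least 5 crossings.
The safety rule pushes this higher. Following every safe sequence of crossings, the most of the 5 that can be at the north bank as the raft arrives there on crossing 5 is 4 — never all 5.
So no plan with fewer than 7 crossings exists, and this one achieves 7:
1. Courier goes to the north bank with the elf and the goblin.
2. Courier goes back to the south bank with the goblin.
3. Courier goes to the north bank with the archer and the troll.
4. Courier goes back to the south bank with the archer.
5. Courier goes to the north bank with the archer and the mage.
6. Courier goes back to the south bank with the elf.
7. Courier goes to the north bank with the elf and the goblin.

7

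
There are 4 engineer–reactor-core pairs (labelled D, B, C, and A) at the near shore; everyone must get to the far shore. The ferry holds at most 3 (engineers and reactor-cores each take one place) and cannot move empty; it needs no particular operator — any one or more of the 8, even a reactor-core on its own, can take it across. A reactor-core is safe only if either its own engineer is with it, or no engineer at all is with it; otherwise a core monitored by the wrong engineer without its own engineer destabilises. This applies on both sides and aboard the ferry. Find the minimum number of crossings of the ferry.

9

Counting alone: each trip to the far shore takes at most 3 across and each return brings at least 1 back, so after t trips out (and t−1 returns) at most 3t − (t−1) of the 8 are across; that first reaches 8 at t = 4, so at least 7 crossings are needed.
The safety rule pushes this higher. Following every safe sequence of crossings, the most of the 8 that can be at the far shore as the ferry arrives there on crossing 7 is 7 — never all 8.
So no plan with fewer than 9 crossings exists, and this one achieves 9:
1. engineer D and reactor-core D cross → the far shore.
2. engineer D crosses ← the near shore.
3. engineer B, engineer D, and reactor-core B cross → the far shore.
4. engineer D and reactor-core D cross ← the near shore.
5. engineer A, engineer C, and engineer D cross → the far shore.
6. reactor-core B crosses ← the near shore.
7. reactor-core B and reactor-core D cross → the far shore.
8. reactor-core D crosses ← the near shore.
9. reactor-core A, reactor-core C, and reactor-core D cross → the far shore.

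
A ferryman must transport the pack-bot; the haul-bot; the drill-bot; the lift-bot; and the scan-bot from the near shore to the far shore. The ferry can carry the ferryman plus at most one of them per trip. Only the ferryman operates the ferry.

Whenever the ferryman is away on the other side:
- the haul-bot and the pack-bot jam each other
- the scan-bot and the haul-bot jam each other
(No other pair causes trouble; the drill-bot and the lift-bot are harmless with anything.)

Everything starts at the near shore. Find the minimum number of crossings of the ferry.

Counting alone: the ferryman can take at most 1 across per trip to the far shore, so moving all 5 needs at least 5 loaded trips out, with a return between consecutive ones — at least 9 crossings.
The safety rule pushes this higher. Following every safe sequence of crossings, the most of the 5 that can be at the far shore as the ferry arrives there on crossing 9 is 4 — never all 5.
So no plan with fewer than 11 crossings exists, and this one achieves 11:
1. Ferryman goes to the far shore with the haul-bot.
2. Ferryman goes back to the near shore alone.
3. Ferryman goes to the far shore with the pack-bot.
4. Ferryman goes back to the near shore with the haul-bot.
5. Ferryman goes to the far shore with the scan-bot.
6. Ferryman goes back to the near shore alone.
7. Ferryman goes to the far shore with the drill-bot.
8. Ferryman goes back to the near shore alone.
9. Ferryman goes to the far shore with the lift-bot.
10. Ferryman goes back to the near shore alone.
11. Ferryman goes to the far shore with the haul-bot.

11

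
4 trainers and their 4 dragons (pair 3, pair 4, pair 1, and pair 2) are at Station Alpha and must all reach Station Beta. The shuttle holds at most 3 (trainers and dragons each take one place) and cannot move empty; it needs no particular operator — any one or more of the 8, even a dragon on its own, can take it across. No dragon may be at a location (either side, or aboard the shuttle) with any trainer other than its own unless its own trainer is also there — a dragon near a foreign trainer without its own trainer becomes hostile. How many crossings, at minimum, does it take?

Counting alone: each trip to Station Beta takes at most 3 across and each return brings at least 1 back, so after t trips out (and t−1 returns) at most 3t − (t−1) of the 8 are across; that first reaches 8 at t = 4, so at least 7 crossings are needed.
The safety rule pushes this higher. Following every safe sequence of crossings, the most of the 8 that can be at Station Beta as the shuttle arrives there on crossing 7 is 7 — never all 8.
So no plan with fewer than 9 crossings exists, and this one achieves 9:
1. dragon 3 and trainer 3 cross → Station Beta.
2. trainer 3 crosses ← Station Alpha.
3. dragon 4, trainer 3, and trainer 4 cross → Station Beta.
4. dragon 3 and trainer 3 cross ← Station Alpha.
5. trainer 1, trainer 2, and trainer 3 cross → Station Beta.
6. dragon 4 crosses ← Station Alpha.
7. dragon 3 and dragon 4 cross → Station Beta.
8. dragon 3 crosses ← Station Alpha.
9. dragon 1, dragon 2, and dragon 3 cross → Station Beta.

9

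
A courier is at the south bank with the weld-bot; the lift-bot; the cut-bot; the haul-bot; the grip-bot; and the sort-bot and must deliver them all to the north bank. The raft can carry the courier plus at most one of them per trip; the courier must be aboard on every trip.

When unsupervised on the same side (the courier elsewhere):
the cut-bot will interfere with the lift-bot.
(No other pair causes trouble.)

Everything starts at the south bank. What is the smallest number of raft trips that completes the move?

11

Counting alone: the courier can take at most 1 across per trip to the north bank, so moving all 6 needs at least 6 loaded trips out, with a return between consecutive ones — at least 11 crossings.
The plan below uses exactly 11 crossings, so it is optimal:
1. Courier goes to the north bank with the lift-bot.  [the south bank: the cut-bot, the grip-bot, the haul-bot, the sort-bot, the weld-bot | the north bank: the lift-bot]
2. Courier goes back to the south bank alone.  [the south bank: the cut-bot, the grip-bot, the haul-bot, the sort-bot, the weld-bot | the north bank: the lift-bot]
3. Courier goes to the north bank with the weld-bot.  [the south bank: the cut-bot, the grip-bot, the haul-bot, the sort-bot | the north bank: the lift-bot, the weld-bot]
4. Courier goes back to the south bank alone.  [the south bank: the cut-bot, the grip-bot, the haul-bot, the sort-bot | the north bank: the lift-bot, the weld-bot]
5. Courier goes to the north bank with the haul-bot.  [the south bank: the cut-bot, the grip-bot, the sort-bot | the north bank: the haul-bot, the lift-bot, the weld-bot]
6. Courier goes back to the south bank alone.  [the south bank: the cut-bot, the grip-bot, the sort-bot | the north bank: the haul-bot, the lift-bot, the weld-bot]
7. Courier goes to the north bank with the grip-bot.  [the south bank: the cut-bot, the sort-bot | the north bank: the grip-bot, the haul-bot, the lift-bot, the weld-bot]
8. Courier goes back to the south bank alone.  [the south bank: the cut-bot, the sort-bot | the north bank: the grip-bot, the haul-bot, the lift-bot, the weld-bot]
9. Courier goes to the north bank with the sort-bot.  [the south bank: the cut-bot | the north bank: the grip-bot, the haul-bot, the lift-bot, the sort-bot, the weld-bot]
10. Courier goes back to the south bank alone.  [the south bank: the cut-bot | the north bank: the grip-bot, the haul-bot, the lift-bot, the sort-bot, the weld-bot]
11. Courier goes to the north bank with the cut-bot.  [the south bank: — | the north bank: the cut-bot, the grip-bot, the haul-bot, the lift-bot, the sort-bot, the weld-bot]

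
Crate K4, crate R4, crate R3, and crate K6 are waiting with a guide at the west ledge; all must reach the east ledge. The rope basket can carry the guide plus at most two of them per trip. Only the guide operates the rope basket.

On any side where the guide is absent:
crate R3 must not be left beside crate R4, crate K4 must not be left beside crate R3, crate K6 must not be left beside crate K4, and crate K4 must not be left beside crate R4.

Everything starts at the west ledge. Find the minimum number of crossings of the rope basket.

5

Counting alone: the guide can take at most 2 across per trip to the east ledge, so moving all 4 needs at least 2 loaded trips out, with a return between consecutive ones — at least 3 crossings.
The safety rule pushes this higher. Following every safe sequence of crossings, the most of the 4 that can be at the east ledge as the rope basket arrives there on crossing 3 is 3 — never all 4.
So no plan with fewer than 5 crossings exists, and this one achieves 5:
1. Guide goes to the east ledge with crate K4 and crate R4.
2. Guide goes back to the west ledge with crate K4.
3. Guide goes to the east ledge with crate K4 and crate K6.
4. Guide goes back to the west ledge with crate K4.
5. Guide goes to the east ledge with crate K4 and crate R3.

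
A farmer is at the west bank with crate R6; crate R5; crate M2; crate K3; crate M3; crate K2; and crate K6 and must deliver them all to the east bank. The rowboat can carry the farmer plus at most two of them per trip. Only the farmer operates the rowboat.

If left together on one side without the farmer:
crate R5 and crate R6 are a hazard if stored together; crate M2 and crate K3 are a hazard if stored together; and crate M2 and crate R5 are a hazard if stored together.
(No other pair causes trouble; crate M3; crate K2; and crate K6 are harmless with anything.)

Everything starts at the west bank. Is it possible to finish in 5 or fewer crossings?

Counting alone: the farmer can take at most 2 across per trip to the east bank, so moving all 7 needs at least 4 loaded trips out, with a return between consecutive ones — at least 7 crossings.
Since 5 < 7, 5 crossings cannot be enough. (The shortest complete plan in fact takes 7:)
1. Farmer goes to the east bank with crate M2 and crate R6.  [the west bank: crate K2, crate K3, crate K6, crate M3, crate R5 | the east bank: crate M2, crate R6]
2. Farmer goes back to the west bank alone.  [the west bank: crate K2, crate K3, crate K6, crate M3, crate R5 | the east bank: crate M2, crate R6]
3. Farmer goes to the east bank with crate M3.  [the west bank: crate K2, crate K3, crate K6, crate R5 | the east bank: crate M2, crate M3, crate R6]
4. Farmer goes back to the west bank alone.  [the west bank: crate K2, crate K3, crate K6, crate R5 | the east bank: crate M2, crate M3, crate R6]
5. Farmer goes to the east bank with crate K2 and crate K6.  [the west bank: crate K3, crate R5 | the east bank: crate K2, crate K6, crate M2, crate M3, crate R6]
6. Farmer goes back to the west bank alone.  [the west bank: crate K3, crate R5 | the east bank: crate K2, crate K6, crate M2, crate M3, crate R6]
7. Farmer goes to the east bank with crate K3 and crate R5.  [the west bank: — | the east bank: crate K2, crate K3, crate K6, crate M2, crate M3, crate R5, crate R6]

No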